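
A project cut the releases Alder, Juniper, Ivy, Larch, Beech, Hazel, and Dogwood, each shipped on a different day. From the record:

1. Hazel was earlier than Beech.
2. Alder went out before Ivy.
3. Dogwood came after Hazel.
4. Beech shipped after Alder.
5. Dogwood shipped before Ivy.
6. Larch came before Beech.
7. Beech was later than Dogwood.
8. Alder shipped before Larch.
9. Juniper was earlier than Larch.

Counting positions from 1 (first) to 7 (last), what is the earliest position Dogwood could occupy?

Hazel must come before Dogwood — 1 forced predecessor.
Nothing else is forced ahead of Dogwood, so its earliest slot is position 1 + 1 = 2.

2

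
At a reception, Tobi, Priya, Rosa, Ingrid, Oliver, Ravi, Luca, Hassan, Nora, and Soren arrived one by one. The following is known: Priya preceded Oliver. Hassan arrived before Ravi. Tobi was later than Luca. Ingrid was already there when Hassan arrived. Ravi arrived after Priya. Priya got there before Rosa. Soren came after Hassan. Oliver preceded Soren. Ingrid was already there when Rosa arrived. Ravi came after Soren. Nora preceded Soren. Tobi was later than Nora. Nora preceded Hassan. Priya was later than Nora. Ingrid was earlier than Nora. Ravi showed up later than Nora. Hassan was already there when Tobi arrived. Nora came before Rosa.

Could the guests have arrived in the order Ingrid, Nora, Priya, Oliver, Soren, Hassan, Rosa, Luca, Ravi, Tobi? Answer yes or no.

no

The constraints require Hassan before Soren, but in the proposed sequence Soren appears ahead of Hassan. That one violation is enough.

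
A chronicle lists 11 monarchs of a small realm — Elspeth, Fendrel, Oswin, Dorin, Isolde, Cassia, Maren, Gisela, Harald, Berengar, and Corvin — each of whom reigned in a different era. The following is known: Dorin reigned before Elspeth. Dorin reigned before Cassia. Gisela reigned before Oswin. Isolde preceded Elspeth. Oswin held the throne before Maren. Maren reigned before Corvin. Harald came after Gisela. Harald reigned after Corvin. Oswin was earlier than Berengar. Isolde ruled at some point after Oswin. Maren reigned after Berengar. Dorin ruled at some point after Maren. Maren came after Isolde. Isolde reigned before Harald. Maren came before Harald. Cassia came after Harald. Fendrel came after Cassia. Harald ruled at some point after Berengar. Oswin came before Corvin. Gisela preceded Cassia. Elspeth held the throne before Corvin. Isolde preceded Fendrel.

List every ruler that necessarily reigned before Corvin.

Directly stated before Corvin: Elspeth, Maren, and Oswin.
Berengar reaches Corvin via Berengar → Maren → Corvin.
Dorin reaches Corvin via Dorin → Elspeth → Corvin.
Gisela reaches Corvin via Gisela → Oswin → Corvin.
Likewise Isolde reaches Corvin by chaining the stated constraints.
No chain forces Fendrel (or any of the others) ahead of Corvin.

Berengar, Dorin, Elspeth, Gisela, Isolde, Maren, Oswin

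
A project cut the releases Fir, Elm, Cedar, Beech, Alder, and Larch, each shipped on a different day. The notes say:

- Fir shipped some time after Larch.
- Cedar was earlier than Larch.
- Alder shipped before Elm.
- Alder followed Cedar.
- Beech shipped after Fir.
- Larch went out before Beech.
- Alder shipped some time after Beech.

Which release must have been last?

Every other release has a chain of constraints placing it before Elm, so Elm is last.

Elm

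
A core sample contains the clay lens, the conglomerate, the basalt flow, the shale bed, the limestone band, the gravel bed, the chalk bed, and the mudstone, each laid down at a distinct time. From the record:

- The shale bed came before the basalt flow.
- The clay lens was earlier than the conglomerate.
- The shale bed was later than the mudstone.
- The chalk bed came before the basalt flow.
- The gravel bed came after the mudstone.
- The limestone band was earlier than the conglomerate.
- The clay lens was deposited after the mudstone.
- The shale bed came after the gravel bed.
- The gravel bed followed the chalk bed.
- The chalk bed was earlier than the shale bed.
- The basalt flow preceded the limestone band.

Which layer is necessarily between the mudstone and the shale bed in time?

Tracing the constraints gives the mudstone → the gravel bed → the shale bed, so the gravel bed sits after the mudstone and before the shale bed.
No other layer is forced both after the mudstone and before the shale bed.

the gravel bed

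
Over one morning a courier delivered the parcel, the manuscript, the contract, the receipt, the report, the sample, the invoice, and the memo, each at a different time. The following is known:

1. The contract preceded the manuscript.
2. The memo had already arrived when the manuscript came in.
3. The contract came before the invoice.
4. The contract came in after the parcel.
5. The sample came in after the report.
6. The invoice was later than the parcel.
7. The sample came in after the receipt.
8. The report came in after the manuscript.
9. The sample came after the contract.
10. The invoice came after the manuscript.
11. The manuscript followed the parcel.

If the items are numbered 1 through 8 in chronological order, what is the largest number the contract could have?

4

The contract must come before the invoice, the manuscript, the report, and the sample — 4 items forced after it.
Everything else can be placed before the contract in some valid order, so the contract can sit as late as position 8 − 4 = 4.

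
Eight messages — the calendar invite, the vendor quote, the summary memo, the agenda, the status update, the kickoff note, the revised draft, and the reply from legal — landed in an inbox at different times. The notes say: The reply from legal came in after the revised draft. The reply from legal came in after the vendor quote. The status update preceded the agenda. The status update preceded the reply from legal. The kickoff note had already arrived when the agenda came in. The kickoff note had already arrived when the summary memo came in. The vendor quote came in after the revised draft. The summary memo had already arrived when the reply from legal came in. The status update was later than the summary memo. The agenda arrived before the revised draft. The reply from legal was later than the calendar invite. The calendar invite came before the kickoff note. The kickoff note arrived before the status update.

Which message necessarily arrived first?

the calendar invite

The calendar invite has a chain of constraints placing it before every other message, so the calendar invite must be first.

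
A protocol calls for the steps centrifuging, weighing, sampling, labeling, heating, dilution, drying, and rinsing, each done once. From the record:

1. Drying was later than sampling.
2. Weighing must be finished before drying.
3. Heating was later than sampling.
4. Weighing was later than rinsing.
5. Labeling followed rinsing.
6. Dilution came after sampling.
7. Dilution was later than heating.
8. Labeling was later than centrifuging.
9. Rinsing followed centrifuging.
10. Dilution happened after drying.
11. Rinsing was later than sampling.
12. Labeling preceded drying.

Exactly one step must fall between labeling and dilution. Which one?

drying

Tracing the constraints gives labeling → drying → dilution, so drying sits after labeling and before dilution.
No other step is forced both after labeling and before dilution.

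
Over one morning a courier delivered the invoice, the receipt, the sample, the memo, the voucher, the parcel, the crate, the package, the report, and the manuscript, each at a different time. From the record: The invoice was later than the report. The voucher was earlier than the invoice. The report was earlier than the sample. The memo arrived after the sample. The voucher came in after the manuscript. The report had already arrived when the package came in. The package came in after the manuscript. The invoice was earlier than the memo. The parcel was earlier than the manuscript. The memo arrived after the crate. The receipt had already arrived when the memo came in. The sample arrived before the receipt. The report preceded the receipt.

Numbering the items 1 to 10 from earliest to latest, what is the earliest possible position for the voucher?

The manuscript and the parcel must both come before the voucher — 2 forced predecessors.
Nothing else is forced ahead of the voucher, so its earliest slot is position 2 + 1 = 3.

3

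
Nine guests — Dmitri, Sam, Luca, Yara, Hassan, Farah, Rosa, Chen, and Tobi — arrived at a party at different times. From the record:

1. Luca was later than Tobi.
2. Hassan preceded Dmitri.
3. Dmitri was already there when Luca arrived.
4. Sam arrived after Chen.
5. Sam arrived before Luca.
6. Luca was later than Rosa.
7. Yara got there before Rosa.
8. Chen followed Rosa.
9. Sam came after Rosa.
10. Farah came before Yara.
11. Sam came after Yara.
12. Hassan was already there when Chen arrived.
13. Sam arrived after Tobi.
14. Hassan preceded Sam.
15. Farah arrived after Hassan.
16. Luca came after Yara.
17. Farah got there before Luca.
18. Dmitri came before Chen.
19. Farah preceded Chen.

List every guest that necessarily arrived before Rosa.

Farah, Hassan, Yara

Directly stated before Rosa: Yara.
Farah reaches Rosa via Farah → Yara → Rosa.
Hassan reaches Rosa via Hassan → Farah → Yara → Rosa.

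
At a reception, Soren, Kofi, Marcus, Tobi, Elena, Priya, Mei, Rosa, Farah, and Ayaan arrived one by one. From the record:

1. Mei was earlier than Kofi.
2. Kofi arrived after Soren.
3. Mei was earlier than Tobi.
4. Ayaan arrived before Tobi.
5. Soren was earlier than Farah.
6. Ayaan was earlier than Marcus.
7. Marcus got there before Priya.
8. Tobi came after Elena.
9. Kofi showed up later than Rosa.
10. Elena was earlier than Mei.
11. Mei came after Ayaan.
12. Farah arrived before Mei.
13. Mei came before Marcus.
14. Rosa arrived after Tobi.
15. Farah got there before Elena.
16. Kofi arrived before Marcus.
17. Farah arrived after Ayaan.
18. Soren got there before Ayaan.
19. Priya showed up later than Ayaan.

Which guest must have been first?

Soren has a chain of constraints placing them before every other guest, so Soren must be first.

Soren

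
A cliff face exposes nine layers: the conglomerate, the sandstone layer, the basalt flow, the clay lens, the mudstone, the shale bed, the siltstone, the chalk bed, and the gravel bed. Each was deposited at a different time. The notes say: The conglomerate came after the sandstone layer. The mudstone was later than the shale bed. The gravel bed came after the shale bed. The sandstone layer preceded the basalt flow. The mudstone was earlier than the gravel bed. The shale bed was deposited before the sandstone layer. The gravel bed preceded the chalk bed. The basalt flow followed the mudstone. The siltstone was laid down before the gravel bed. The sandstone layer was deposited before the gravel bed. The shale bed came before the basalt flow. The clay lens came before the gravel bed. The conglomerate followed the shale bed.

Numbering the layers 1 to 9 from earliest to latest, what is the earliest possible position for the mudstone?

2

The shale bed must come before the mudstone — 1 forced predecessor.
Nothing else is forced ahead of the mudstone, so its earliest slot is position 1 + 1 = 2.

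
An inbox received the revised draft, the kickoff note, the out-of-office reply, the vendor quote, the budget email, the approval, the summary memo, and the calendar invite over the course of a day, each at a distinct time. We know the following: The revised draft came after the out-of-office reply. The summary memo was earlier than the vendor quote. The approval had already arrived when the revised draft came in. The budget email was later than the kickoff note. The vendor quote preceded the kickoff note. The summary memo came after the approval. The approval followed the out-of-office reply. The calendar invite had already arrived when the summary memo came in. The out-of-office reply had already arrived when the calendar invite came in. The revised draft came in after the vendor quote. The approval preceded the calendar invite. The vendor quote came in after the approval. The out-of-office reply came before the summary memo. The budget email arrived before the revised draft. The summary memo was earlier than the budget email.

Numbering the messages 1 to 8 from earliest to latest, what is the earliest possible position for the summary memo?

The approval, the calendar invite, and the out-of-office reply must all come before the summary memo — 3 forced predecessors.
Nothing else is forced ahead of the summary memo, so its earliest slot is position 3 + 1 = 4.

4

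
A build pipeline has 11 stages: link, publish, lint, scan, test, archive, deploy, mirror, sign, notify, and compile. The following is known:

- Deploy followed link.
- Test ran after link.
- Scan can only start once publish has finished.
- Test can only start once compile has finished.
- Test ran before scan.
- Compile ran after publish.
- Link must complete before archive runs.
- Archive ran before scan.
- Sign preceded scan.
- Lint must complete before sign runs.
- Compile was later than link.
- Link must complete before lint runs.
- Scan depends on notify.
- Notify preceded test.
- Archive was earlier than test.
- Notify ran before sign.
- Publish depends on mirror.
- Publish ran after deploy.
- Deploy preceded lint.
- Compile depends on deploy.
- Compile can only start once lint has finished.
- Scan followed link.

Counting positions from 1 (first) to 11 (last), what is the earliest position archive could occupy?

2

Link must come before archive — 1 forced predecessor.
Nothing else is forced ahead of archive, so its earliest slot is position 1 + 1 = 2.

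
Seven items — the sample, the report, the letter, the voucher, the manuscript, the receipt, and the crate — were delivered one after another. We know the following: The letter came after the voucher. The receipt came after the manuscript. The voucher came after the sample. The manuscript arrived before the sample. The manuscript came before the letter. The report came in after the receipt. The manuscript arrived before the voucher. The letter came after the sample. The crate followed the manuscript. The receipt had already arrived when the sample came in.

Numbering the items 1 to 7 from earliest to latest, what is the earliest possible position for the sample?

3

The manuscript and the receipt must both come before the sample — 2 forced predecessors.
Nothing else is forced ahead of the sample, so its earliest slot is position 2 + 1 = 3.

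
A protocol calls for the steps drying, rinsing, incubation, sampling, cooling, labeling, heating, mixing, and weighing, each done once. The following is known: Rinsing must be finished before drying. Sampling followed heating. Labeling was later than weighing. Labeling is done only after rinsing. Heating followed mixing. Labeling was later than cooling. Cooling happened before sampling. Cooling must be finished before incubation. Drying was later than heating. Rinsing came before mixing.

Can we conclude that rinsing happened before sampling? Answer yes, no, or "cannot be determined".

Chain the constraints: rinsing → mixing → heating → sampling. Each link is directly stated, so rinsing comes before sampling.

yes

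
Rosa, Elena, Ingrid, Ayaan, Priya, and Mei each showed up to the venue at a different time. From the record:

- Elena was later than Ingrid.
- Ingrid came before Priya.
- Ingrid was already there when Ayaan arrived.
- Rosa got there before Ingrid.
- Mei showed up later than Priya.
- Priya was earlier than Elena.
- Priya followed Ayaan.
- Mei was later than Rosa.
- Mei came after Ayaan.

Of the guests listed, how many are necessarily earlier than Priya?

Directly stated before Priya: Ayaan and Ingrid.
Rosa reaches Priya via Rosa → Ingrid → Priya.
No chain forces Elena (or any of the others) ahead of Priya.
That's Ayaan, Ingrid, and Rosa — 3 in all.

3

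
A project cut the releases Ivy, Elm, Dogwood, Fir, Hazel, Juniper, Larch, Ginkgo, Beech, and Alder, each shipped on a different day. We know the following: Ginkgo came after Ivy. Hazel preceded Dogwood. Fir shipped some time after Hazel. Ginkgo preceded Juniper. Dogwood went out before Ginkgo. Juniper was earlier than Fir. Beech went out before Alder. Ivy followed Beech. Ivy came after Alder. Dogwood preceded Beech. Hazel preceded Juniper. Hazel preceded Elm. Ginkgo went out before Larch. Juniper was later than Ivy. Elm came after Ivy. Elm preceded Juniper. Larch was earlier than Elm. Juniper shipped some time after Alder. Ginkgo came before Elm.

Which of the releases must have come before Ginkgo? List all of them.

Alder, Beech, Dogwood, Hazel, Ivy

Directly stated before Ginkgo: Dogwood and Ivy.
Alder reaches Ginkgo via Alder → Ivy → Ginkgo.
Beech reaches Ginkgo via Beech → Ivy → Ginkgo.
Hazel reaches Ginkgo via Hazel → Dogwood → Ginkgo.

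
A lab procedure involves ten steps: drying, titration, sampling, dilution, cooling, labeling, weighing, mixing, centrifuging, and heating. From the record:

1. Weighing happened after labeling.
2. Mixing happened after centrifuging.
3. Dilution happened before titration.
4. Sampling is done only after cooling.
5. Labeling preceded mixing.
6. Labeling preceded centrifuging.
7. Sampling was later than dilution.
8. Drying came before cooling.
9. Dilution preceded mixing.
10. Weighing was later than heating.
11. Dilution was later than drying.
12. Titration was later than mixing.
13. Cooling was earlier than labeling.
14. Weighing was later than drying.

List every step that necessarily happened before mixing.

Directly stated before mixing: centrifuging, dilution, and labeling.
Cooling reaches mixing via cooling → labeling → mixing.
Drying reaches mixing via drying → dilution → mixing.
No chain forces heating (or any of the others) ahead of mixing.

centrifuging, cooling, dilution, drying, labeling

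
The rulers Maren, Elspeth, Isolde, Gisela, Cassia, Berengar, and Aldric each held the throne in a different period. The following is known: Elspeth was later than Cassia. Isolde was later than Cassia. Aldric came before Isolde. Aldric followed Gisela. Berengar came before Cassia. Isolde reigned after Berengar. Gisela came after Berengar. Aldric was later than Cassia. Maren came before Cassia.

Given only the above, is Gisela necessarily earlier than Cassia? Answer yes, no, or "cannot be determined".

cannot be determined

No chain of stated constraints runs from Gisela to Cassia, and none runs from Cassia to Gisela either.
So the relative order of Gisela and Cassia is not fixed by the given facts.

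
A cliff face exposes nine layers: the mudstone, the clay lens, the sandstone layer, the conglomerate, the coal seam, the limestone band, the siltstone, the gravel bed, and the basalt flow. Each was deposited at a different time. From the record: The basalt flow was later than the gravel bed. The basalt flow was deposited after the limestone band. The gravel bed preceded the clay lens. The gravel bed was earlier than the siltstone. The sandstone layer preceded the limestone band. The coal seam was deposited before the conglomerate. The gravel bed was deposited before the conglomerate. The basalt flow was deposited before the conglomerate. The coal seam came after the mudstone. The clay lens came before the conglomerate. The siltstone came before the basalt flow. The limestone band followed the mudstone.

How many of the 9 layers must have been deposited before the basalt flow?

Directly stated before the basalt flow: the gravel bed, the limestone band, and the siltstone.
The mudstone reaches the basalt flow via the mudstone → the limestone band → the basalt flow.
The sandstone layer reaches the basalt flow via the sandstone layer → the limestone band → the basalt flow.
That's the gravel bed, the limestone band, the mudstone, the sandstone layer, and the siltstone — 5 in all.

5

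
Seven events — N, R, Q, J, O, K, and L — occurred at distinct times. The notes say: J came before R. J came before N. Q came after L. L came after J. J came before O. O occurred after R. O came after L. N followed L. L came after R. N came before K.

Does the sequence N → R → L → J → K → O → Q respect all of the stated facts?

no

The constraints require J before L, but in the proposed sequence L appears ahead of J. That one violation is enough.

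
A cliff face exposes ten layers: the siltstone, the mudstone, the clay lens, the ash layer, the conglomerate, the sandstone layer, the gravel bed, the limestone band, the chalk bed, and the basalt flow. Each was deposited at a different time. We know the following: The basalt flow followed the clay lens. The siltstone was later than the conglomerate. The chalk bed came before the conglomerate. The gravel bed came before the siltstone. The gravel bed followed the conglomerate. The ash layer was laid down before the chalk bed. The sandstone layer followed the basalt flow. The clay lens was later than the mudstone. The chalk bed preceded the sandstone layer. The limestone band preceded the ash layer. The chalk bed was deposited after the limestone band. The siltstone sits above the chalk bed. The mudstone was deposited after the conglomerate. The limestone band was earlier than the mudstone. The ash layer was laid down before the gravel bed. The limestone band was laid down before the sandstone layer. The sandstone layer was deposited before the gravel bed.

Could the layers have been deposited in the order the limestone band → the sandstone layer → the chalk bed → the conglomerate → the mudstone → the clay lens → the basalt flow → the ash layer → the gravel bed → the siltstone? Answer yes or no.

no

The constraints require the chalk bed before the sandstone layer, but in the proposed sequence the sandstone layer appears ahead of the chalk bed. That one violation is enough.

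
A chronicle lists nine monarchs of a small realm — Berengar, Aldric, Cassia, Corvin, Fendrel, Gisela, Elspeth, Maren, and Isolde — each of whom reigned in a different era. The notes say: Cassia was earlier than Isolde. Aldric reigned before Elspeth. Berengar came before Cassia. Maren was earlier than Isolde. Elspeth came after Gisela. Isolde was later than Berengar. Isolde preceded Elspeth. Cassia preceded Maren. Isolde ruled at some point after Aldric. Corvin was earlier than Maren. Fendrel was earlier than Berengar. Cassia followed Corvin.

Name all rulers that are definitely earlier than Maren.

Directly stated before Maren: Cassia and Corvin.
Berengar reaches Maren via Berengar → Cassia → Maren.
Fendrel reaches Maren via Fendrel → Berengar → Cassia → Maren.
No chain forces Aldric (or any of the others) ahead of Maren.

Berengar, Cassia, Corvin, Fendrel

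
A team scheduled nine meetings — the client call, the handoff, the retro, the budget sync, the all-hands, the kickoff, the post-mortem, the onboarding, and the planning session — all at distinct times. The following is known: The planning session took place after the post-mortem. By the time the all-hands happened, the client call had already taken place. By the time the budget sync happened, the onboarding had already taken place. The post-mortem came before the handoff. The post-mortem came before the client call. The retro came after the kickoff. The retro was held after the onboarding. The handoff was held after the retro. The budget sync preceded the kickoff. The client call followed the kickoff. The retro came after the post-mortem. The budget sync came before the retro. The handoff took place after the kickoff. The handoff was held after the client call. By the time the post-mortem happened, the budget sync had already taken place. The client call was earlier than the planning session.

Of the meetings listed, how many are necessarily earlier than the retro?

Directly stated before the retro: the budget sync, the kickoff, the onboarding, and the post-mortem.
That's the budget sync, the kickoff, the onboarding, and the post-mortem — 4 in all.

4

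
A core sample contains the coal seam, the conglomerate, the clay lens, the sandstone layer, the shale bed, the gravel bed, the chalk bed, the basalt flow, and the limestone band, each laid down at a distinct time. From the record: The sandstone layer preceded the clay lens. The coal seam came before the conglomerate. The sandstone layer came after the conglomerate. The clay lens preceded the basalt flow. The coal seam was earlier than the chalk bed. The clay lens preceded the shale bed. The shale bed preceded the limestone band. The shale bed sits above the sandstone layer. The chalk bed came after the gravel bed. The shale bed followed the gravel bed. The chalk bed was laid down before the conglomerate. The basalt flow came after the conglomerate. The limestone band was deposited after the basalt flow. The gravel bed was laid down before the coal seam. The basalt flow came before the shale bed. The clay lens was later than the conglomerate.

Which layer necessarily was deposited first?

The gravel bed has a chain of constraints placing it before every other layer, so the gravel bed must be first.

the gravel bed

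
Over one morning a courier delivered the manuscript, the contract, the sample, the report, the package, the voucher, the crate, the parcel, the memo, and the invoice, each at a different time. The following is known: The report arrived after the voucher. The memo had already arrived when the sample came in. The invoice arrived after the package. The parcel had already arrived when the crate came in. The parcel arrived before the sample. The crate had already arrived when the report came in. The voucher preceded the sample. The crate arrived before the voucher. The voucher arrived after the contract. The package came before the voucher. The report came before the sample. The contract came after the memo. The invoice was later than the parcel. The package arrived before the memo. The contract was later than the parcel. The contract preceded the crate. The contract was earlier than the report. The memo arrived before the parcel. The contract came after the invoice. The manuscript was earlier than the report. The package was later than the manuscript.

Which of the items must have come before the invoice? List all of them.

Directly stated before the invoice: the package and the parcel.
The manuscript reaches the invoice via the manuscript → the package → the invoice.
The memo reaches the invoice via the memo → the parcel → the invoice.

the manuscript, the memo, the package, the parcel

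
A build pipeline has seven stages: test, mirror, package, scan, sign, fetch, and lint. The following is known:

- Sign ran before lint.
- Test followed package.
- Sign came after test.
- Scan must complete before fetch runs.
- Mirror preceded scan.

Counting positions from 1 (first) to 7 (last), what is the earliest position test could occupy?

2

Package must come before test — 1 forced predecessor.
Nothing else is forced ahead of test, so its earliest slot is position 1 + 1 = 2.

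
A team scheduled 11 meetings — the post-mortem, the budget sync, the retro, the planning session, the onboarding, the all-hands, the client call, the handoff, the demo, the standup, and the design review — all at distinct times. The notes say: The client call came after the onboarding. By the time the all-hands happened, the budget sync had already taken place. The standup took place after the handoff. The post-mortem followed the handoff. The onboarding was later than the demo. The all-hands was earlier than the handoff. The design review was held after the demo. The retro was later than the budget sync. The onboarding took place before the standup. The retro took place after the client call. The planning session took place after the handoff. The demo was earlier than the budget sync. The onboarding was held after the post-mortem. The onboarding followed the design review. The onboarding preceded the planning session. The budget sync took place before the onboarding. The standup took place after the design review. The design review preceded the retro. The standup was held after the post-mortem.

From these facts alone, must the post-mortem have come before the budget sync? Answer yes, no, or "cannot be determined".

Tracing the constraints gives the budget sync → the all-hands → the handoff → the post-mortem, so the budget sync must come before the post-mortem.
That means the post-mortem cannot be before the budget sync.

no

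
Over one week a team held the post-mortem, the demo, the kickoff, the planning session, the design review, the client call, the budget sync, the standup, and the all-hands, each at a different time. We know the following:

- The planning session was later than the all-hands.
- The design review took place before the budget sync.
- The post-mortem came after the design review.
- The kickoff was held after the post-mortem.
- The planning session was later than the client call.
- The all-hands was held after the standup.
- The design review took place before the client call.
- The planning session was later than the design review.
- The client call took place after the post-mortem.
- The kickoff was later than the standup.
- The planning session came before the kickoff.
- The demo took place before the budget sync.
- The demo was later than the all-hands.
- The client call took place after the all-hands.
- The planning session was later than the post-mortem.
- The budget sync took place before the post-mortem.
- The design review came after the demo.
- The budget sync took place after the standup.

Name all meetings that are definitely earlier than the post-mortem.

the all-hands, the budget sync, the demo, the design review, the standup

Directly stated before the post-mortem: the budget sync and the design review.
The all-hands reaches the post-mortem via the all-hands → the demo → the budget sync → the post-mortem.
The demo reaches the post-mortem via the demo → the budget sync → the post-mortem.
The standup reaches the post-mortem via the standup → the budget sync → the post-mortem.
No chain forces the client call (or any of the others) ahead of the post-mortem.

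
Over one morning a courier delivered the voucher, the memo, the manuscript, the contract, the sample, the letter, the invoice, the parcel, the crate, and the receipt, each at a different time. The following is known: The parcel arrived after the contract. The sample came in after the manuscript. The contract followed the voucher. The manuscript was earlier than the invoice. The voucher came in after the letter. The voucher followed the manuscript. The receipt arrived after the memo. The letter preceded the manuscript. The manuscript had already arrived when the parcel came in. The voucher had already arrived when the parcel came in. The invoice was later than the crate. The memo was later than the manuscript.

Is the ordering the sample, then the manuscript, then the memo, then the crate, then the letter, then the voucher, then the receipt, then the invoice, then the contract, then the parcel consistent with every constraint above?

no

The constraints require the manuscript before the sample, but in the proposed sequence the sample appears ahead of the manuscript. That one violation is enough.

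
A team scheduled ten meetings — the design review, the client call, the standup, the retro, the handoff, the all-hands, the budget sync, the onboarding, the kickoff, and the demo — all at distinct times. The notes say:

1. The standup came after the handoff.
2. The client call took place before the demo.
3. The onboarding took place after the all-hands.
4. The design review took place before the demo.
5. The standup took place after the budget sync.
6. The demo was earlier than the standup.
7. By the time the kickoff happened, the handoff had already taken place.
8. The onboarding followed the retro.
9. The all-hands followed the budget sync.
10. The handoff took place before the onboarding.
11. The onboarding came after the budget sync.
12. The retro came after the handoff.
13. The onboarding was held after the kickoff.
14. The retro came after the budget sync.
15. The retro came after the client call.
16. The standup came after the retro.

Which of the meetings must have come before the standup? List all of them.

Directly stated before the standup: the budget sync, the demo, the handoff, and the retro.
The client call reaches the standup via the client call → the retro → the standup.
The design review reaches the standup via the design review → the demo → the standup.
No chain forces the kickoff (or any of the others) ahead of the standup.

the budget sync, the client call, the demo, the design review, the handoff, the retro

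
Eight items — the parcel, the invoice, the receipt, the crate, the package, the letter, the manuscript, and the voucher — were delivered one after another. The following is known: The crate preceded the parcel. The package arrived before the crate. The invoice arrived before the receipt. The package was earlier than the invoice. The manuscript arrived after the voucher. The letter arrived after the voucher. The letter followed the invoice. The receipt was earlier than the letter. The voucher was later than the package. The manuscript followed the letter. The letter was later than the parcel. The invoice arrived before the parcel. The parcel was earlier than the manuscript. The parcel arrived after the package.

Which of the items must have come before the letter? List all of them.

Directly stated before the letter: the invoice, the parcel, the receipt, and the voucher.
The crate reaches the letter via the crate → the parcel → the letter.
The package reaches the letter via the package → the parcel → the letter.

the crate, the invoice, the package, the parcel, the receipt, the voucher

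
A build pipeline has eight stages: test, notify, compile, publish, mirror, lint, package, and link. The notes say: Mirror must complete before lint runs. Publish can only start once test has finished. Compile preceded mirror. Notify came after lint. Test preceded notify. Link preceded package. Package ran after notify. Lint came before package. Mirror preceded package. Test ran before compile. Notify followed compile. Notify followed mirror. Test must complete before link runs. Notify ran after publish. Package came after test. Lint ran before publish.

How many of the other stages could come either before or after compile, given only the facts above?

1

Forced before compile: test; forced after compile: lint, mirror, notify, package, and publish.
That leaves link with no forced order relative to compile — 1.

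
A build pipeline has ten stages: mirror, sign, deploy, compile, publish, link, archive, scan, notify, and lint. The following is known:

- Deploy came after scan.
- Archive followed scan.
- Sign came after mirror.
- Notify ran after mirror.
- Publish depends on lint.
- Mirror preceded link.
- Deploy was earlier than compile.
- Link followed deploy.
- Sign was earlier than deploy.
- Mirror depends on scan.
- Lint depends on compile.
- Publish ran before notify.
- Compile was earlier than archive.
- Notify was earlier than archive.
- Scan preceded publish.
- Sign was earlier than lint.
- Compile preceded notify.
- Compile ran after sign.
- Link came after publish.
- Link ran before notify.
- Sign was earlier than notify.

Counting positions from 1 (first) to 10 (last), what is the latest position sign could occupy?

Sign must come before archive, compile, deploy, link, lint, notify, and publish — 7 stages forced after it.
Everything else can be placed before sign in some valid order, so sign can sit as late as position 10 − 7 = 3.

3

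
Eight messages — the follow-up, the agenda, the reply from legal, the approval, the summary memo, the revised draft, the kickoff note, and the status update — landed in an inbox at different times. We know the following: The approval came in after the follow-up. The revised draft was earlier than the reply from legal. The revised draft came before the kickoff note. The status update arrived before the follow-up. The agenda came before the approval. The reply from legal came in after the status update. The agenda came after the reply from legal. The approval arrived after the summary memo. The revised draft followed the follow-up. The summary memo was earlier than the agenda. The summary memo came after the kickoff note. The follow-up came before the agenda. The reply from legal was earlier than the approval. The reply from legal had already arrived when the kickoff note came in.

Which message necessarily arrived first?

the status update

The status update has a chain of constraints placing it before every other message, so the status update must be first.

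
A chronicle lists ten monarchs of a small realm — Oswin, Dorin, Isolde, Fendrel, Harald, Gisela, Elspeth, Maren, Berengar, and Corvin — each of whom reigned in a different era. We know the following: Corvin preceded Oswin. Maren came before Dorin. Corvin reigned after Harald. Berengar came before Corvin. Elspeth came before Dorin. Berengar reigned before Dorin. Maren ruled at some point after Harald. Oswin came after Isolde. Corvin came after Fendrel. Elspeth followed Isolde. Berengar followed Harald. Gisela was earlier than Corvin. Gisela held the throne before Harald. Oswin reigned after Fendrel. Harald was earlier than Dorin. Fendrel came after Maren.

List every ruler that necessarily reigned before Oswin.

Berengar, Corvin, Fendrel, Gisela, Harald, Isolde, Maren

Directly stated before Oswin: Corvin, Fendrel, and Isolde.
Berengar reaches Oswin via Berengar → Corvin → Oswin.
Gisela reaches Oswin via Gisela → Corvin → Oswin.
Harald reaches Oswin via Harald → Corvin → Oswin.
Likewise Maren reaches Oswin by chaining the stated constraints.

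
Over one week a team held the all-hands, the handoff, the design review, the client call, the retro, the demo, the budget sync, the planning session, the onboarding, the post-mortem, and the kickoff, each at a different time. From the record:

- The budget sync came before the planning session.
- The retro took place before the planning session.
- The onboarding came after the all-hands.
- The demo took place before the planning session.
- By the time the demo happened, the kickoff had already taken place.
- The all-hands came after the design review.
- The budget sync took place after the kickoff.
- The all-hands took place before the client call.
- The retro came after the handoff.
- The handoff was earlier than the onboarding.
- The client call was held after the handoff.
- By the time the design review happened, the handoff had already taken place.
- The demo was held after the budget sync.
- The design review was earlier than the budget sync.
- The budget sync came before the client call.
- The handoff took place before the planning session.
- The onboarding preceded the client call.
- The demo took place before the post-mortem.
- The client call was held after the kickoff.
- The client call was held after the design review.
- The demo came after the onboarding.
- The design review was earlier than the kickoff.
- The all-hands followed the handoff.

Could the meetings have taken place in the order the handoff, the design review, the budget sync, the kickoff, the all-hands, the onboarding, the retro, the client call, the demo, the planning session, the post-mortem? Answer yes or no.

The constraints require the kickoff before the budget sync, but in the proposed sequence the budget sync appears ahead of the kickoff. That one violation is enough.

no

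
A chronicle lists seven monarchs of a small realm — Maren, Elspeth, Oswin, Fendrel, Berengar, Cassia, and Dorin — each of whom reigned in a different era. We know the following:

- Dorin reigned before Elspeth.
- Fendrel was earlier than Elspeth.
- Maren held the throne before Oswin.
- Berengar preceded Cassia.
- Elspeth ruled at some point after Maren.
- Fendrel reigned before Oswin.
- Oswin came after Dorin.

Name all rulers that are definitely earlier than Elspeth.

Directly stated before Elspeth: Dorin, Fendrel, and Maren.
No chain forces Berengar (or any of the others) ahead of Elspeth.

Dorin, Fendrel, Maren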